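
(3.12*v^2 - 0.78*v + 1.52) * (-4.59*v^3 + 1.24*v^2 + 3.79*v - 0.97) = -14.3208*v^5 + 7.449*v^4 + 3.8808*v^3 - 4.0978*v^2 + 6.5174*v - 1.4744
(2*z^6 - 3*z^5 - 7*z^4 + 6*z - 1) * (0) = 0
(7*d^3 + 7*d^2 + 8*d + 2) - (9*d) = 7*d^3 + 7*d^2 - d + 2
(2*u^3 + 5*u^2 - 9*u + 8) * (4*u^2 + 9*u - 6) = 8*u^5 + 38*u^4 - 3*u^3 - 79*u^2 + 126*u - 48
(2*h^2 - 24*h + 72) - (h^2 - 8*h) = h^2 - 16*h + 72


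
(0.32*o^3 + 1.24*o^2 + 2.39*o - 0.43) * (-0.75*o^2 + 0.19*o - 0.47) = -0.24*o^5 - 0.8692*o^4 - 1.7073*o^3 + 0.1938*o^2 - 1.205*o + 0.2021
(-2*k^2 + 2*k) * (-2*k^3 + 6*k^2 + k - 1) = 4*k^5 - 16*k^4 + 10*k^3 + 4*k^2 - 2*k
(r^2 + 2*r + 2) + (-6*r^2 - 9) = -5*r^2 + 2*r - 7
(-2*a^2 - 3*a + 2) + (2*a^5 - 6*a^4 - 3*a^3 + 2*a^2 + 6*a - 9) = 2*a^5 - 6*a^4 - 3*a^3 + 3*a - 7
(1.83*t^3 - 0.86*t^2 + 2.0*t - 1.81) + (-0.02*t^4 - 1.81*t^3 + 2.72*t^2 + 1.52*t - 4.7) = -0.02*t^4 + 0.02*t^3 + 1.86*t^2 + 3.52*t - 6.51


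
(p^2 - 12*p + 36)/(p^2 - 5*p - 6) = (p - 6)/(p + 1)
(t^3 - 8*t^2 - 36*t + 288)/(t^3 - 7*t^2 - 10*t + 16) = (t^2 - 36)/(t^2 + t - 2)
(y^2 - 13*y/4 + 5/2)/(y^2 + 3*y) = (4*y^2 - 13*y + 10)/(4*y*(y + 3))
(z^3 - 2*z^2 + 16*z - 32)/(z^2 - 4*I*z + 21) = (z^3 - 2*z^2 + 16*z - 32)/(z^2 - 4*I*z + 21)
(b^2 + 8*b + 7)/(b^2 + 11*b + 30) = (b^2 + 8*b + 7)/(b^2 + 11*b + 30)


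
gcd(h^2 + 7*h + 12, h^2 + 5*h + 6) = h + 3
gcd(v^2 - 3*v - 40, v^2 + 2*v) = 1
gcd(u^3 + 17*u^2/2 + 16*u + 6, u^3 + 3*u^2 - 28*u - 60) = u^2 + 8*u + 12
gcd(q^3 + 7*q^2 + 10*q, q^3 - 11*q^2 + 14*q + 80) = q + 2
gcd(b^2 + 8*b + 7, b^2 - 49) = b + 7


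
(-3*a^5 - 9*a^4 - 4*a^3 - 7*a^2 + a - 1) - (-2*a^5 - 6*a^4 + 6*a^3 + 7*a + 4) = -a^5 - 3*a^4 - 10*a^3 - 7*a^2 - 6*a - 5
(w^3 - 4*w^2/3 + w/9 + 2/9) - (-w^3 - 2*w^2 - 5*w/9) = 2*w^3 + 2*w^2/3 + 2*w/3 + 2/9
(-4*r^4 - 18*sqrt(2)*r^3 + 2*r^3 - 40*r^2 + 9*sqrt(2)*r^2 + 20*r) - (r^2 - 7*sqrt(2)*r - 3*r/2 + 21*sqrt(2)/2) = -4*r^4 - 18*sqrt(2)*r^3 + 2*r^3 - 41*r^2 + 9*sqrt(2)*r^2 + 7*sqrt(2)*r + 43*r/2 - 21*sqrt(2)/2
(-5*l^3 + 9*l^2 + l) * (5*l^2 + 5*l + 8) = -25*l^5 + 20*l^4 + 10*l^3 + 77*l^2 + 8*l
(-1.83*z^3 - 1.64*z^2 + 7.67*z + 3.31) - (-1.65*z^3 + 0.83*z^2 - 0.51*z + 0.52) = -0.18*z^3 - 2.47*z^2 + 8.18*z + 2.79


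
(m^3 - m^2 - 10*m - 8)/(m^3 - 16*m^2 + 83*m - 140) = (m^2 + 3*m + 2)/(m^2 - 12*m + 35)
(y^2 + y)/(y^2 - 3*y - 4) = y/(y - 4)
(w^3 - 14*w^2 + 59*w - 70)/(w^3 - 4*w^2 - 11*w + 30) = (w - 7)/(w + 3)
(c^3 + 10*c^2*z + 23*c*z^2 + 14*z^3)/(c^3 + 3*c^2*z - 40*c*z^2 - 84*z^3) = (-c - z)/(-c + 6*z)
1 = 1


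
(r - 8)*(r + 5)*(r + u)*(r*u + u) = r^4*u + r^3*u^2 - 2*r^3*u - 2*r^2*u^2 - 43*r^2*u - 43*r*u^2 - 40*r*u - 40*u^2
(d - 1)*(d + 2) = d^2 + d - 2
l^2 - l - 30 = (l - 6)*(l + 5)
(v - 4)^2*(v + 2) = v^3 - 6*v^2 + 32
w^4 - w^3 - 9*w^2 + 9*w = w*(w - 3)*(w - 1)*(w + 3)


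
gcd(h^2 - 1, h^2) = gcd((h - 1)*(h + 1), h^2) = 1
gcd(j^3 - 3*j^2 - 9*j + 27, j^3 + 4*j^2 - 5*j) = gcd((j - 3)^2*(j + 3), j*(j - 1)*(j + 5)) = 1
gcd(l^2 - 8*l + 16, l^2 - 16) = l - 4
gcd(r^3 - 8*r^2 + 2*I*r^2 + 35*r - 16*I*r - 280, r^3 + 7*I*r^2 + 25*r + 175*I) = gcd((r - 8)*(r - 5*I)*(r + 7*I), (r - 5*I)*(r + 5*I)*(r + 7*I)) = r^2 + 2*I*r + 35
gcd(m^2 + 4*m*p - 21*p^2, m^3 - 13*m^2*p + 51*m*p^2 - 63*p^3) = -m + 3*p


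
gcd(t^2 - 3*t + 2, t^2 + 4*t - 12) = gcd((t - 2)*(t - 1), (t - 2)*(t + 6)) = t - 2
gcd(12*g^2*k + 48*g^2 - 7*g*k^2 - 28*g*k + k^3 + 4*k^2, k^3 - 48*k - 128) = k + 4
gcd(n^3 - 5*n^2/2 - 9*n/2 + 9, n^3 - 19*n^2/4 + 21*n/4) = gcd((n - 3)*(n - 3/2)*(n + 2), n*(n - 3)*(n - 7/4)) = n - 3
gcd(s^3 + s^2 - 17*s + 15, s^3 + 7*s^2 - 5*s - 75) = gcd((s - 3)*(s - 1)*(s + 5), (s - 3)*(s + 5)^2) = s^2 + 2*s - 15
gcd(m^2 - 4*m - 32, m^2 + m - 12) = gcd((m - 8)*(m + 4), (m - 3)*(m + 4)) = m + 4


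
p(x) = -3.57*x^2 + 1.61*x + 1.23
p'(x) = 1.61 - 7.14*x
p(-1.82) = -13.53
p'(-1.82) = 14.60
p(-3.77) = -55.58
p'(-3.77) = 28.53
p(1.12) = -1.45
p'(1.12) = -6.39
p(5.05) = -81.68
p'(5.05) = -34.45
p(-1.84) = -13.82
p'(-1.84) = 14.75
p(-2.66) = -28.31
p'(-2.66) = 20.60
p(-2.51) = -25.30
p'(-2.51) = 19.53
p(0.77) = 0.35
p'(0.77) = -3.89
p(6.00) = -117.63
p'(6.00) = -41.23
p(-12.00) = -532.17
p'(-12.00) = 87.29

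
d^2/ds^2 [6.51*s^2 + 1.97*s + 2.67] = 13.0200000000000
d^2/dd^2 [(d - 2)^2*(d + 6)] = 6*d + 4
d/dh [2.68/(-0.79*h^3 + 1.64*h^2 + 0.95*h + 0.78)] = (6.3516*h^2 - 8.7904*h - 2.546)/(-0.79*h^3 + 1.64*h^2 + 0.95*h + 0.78)^2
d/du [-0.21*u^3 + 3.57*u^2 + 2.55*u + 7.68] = -0.63*u^2 + 7.14*u + 2.55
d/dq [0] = 0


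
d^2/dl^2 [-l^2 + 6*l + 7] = -2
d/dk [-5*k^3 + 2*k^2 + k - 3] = -15*k^2 + 4*k + 1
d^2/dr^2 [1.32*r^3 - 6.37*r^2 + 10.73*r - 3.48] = 7.92*r - 12.74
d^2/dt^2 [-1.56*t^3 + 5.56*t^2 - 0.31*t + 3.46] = 11.12 - 9.36*t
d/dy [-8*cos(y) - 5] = 8*sin(y)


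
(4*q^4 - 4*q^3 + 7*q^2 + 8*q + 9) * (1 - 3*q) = -12*q^5 + 16*q^4 - 25*q^3 - 17*q^2 - 19*q + 9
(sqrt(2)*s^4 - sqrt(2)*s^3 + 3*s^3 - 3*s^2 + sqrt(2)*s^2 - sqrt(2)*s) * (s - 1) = sqrt(2)*s^5 - 2*sqrt(2)*s^4 + 3*s^4 - 6*s^3 + 2*sqrt(2)*s^3 - 2*sqrt(2)*s^2 + 3*s^2 + sqrt(2)*s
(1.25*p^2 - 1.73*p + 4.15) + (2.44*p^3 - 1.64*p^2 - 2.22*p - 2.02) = 2.44*p^3 - 0.39*p^2 - 3.95*p + 2.13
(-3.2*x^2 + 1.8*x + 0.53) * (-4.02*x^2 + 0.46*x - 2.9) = 12.864*x^4 - 8.708*x^3 + 7.9774*x^2 - 4.9762*x - 1.537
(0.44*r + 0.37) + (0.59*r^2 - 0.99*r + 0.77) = 0.59*r^2 - 0.55*r + 1.14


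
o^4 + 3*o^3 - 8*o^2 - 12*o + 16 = (o - 2)*(o - 1)*(o + 2)*(o + 4)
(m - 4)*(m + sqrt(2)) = m^2 - 4*m + sqrt(2)*m - 4*sqrt(2)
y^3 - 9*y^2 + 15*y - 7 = (y - 7)*(y - 1)^2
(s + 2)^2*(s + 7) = s^3 + 11*s^2 + 32*s + 28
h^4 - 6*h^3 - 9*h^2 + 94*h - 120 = (h - 5)*(h - 3)*(h - 2)*(h + 4)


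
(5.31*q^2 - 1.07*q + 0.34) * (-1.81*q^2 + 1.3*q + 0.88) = -9.6111*q^4 + 8.8397*q^3 + 2.6664*q^2 - 0.4996*q + 0.2992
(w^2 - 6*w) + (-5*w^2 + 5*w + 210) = -4*w^2 - w + 210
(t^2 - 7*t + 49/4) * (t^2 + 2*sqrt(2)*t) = t^4 - 7*t^3 + 2*sqrt(2)*t^3 - 14*sqrt(2)*t^2 + 49*t^2/4 + 49*sqrt(2)*t/2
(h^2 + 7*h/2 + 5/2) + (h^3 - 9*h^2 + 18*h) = h^3 - 8*h^2 + 43*h/2 + 5/2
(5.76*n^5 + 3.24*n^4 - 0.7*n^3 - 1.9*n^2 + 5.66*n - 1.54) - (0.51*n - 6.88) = 5.76*n^5 + 3.24*n^4 - 0.7*n^3 - 1.9*n^2 + 5.15*n + 5.34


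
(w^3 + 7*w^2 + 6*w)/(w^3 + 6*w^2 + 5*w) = (w + 6)/(w + 5)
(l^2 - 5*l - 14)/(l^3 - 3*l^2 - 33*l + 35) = (l + 2)/(l^2 + 4*l - 5)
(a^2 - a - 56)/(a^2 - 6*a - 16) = (a + 7)/(a + 2)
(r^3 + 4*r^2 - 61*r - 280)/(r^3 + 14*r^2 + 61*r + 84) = (r^2 - 3*r - 40)/(r^2 + 7*r + 12)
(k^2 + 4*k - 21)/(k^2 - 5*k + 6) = (k + 7)/(k - 2)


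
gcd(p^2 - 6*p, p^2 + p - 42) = p - 6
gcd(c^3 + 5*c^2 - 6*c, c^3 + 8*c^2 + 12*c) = c^2 + 6*c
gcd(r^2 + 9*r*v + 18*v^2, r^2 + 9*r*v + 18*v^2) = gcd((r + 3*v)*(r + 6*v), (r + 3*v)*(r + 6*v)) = r^2 + 9*r*v + 18*v^2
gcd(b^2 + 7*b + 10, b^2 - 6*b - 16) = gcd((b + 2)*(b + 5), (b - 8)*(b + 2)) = b + 2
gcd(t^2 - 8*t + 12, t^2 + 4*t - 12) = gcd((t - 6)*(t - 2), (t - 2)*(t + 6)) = t - 2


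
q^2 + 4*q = q*(q + 4)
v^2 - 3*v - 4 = (v - 4)*(v + 1)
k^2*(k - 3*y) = k^3 - 3*k^2*y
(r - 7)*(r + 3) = r^2 - 4*r - 21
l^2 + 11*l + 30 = (l + 5)*(l + 6)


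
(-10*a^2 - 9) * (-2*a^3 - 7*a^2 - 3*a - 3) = 20*a^5 + 70*a^4 + 48*a^3 + 93*a^2 + 27*a + 27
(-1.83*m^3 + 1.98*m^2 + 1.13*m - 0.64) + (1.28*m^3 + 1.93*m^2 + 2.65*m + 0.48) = -0.55*m^3 + 3.91*m^2 + 3.78*m - 0.16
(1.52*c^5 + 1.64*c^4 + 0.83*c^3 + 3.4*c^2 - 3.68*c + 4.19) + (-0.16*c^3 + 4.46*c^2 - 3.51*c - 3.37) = 1.52*c^5 + 1.64*c^4 + 0.67*c^3 + 7.86*c^2 - 7.19*c + 0.82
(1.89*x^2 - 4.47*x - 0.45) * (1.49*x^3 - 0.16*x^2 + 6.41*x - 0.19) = 2.8161*x^5 - 6.9627*x^4 + 12.1596*x^3 - 28.9398*x^2 - 2.0352*x + 0.0855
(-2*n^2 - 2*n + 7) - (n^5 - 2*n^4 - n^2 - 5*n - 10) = -n^5 + 2*n^4 - n^2 + 3*n + 17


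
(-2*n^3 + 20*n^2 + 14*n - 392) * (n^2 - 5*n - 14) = -2*n^5 + 30*n^4 - 58*n^3 - 742*n^2 + 1764*n + 5488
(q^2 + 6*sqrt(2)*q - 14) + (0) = q^2 + 6*sqrt(2)*q - 14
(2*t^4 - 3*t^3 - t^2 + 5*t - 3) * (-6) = -12*t^4 + 18*t^3 + 6*t^2 - 30*t + 18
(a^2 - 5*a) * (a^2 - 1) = a^4 - 5*a^3 - a^2 + 5*a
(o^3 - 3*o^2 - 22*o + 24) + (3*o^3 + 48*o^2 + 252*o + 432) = 4*o^3 + 45*o^2 + 230*o + 456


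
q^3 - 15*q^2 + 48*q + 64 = (q - 8)^2*(q + 1)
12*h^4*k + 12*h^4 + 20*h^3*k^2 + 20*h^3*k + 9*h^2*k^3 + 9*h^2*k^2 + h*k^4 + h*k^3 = (h + k)*(2*h + k)*(6*h + k)*(h*k + h)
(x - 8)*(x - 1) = x^2 - 9*x + 8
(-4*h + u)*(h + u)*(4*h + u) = -16*h^3 - 16*h^2*u + h*u^2 + u^3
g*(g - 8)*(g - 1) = g^3 - 9*g^2 + 8*g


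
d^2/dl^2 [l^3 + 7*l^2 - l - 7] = 6*l + 14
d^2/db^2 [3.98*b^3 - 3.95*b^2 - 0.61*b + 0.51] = 23.88*b - 7.9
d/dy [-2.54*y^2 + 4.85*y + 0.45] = 4.85 - 5.08*y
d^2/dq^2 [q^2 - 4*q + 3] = 2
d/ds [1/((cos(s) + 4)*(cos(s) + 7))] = (2*cos(s) + 11)*sin(s)/((cos(s) + 4)^2*(cos(s) + 7)^2)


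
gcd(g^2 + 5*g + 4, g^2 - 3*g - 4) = g + 1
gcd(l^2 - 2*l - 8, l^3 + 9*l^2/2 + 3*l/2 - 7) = l + 2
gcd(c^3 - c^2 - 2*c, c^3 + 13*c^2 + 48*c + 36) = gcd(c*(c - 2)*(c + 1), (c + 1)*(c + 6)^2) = c + 1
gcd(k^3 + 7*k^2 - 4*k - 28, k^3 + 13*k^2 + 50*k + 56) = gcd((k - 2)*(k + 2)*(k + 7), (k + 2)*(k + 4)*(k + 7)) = k^2 + 9*k + 14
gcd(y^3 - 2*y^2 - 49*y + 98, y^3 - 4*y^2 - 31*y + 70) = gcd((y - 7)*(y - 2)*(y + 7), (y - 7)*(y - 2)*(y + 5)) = y^2 - 9*y + 14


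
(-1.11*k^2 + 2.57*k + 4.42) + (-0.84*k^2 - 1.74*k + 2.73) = -1.95*k^2 + 0.83*k + 7.15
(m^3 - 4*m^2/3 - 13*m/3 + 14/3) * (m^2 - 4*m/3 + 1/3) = m^5 - 8*m^4/3 - 20*m^3/9 + 10*m^2 - 23*m/3 + 14/9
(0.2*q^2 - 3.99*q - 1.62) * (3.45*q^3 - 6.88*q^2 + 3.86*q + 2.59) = 0.69*q^5 - 15.1415*q^4 + 22.6342*q^3 - 3.7378*q^2 - 16.5873*q - 4.1958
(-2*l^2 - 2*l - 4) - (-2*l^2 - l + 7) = -l - 11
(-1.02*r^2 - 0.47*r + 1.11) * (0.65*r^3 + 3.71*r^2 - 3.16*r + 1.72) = -0.663*r^5 - 4.0897*r^4 + 2.201*r^3 + 3.8489*r^2 - 4.316*r + 1.9092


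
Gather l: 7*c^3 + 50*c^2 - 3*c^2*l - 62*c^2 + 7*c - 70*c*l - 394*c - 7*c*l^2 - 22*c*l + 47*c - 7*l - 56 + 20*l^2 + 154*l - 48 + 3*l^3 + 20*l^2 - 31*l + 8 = 7*c^3 - 12*c^2 - 340*c + 3*l^3 + l^2*(40 - 7*c) + l*(-3*c^2 - 92*c + 116) - 96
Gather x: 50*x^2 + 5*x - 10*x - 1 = 50*x^2 - 5*x - 1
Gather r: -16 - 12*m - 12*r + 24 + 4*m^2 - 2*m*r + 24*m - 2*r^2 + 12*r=4*m^2 - 2*m*r + 12*m - 2*r^2 + 8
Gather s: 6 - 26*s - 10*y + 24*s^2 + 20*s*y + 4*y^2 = 24*s^2 + s*(20*y - 26) + 4*y^2 - 10*y + 6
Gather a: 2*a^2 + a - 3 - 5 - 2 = 2*a^2 + a - 10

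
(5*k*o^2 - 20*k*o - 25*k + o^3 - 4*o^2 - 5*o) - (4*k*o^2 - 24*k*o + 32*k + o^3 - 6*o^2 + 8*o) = k*o^2 + 4*k*o - 57*k + 2*o^2 - 13*o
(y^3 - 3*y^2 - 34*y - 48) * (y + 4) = y^4 + y^3 - 46*y^2 - 184*y - 192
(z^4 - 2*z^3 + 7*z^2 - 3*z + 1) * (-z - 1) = -z^5 + z^4 - 5*z^3 - 4*z^2 + 2*z - 1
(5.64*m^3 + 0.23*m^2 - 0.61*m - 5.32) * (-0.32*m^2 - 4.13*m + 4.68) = -1.8048*m^5 - 23.3668*m^4 + 25.6405*m^3 + 5.2981*m^2 + 19.1168*m - 24.8976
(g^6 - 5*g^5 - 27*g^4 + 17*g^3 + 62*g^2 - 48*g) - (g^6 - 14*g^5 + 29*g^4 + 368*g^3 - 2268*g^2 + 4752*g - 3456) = 9*g^5 - 56*g^4 - 351*g^3 + 2330*g^2 - 4800*g + 3456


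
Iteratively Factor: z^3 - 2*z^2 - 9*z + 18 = (z + 3)*(z^2 - 5*z + 6) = (z - 2)*(z + 3)*(z - 3)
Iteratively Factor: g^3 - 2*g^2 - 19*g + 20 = (g - 5)*(g^2 + 3*g - 4) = (g - 5)*(g - 1)*(g + 4)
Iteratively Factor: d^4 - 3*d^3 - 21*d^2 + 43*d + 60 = (d + 4)*(d^3 - 7*d^2 + 7*d + 15) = (d - 5)*(d + 4)*(d^2 - 2*d - 3) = (d - 5)*(d - 3)*(d + 4)*(d + 1)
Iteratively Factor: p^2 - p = (p - 1)*(p)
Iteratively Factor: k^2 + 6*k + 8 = (k + 2)*(k + 4)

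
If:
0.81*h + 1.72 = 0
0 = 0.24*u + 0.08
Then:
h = -2.12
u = -0.33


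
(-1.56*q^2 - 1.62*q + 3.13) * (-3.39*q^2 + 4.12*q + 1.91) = 5.2884*q^4 - 0.9354*q^3 - 20.2647*q^2 + 9.8014*q + 5.9783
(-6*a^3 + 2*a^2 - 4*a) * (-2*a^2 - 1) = 12*a^5 - 4*a^4 + 14*a^3 - 2*a^2 + 4*a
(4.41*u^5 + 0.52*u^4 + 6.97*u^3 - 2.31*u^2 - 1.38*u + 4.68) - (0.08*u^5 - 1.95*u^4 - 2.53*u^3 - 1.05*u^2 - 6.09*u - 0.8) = 4.33*u^5 + 2.47*u^4 + 9.5*u^3 - 1.26*u^2 + 4.71*u + 5.48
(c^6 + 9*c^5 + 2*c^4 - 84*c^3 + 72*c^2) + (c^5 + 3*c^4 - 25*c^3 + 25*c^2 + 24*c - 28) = c^6 + 10*c^5 + 5*c^4 - 109*c^3 + 97*c^2 + 24*c - 28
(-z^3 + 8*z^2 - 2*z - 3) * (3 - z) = z^4 - 11*z^3 + 26*z^2 - 3*z - 9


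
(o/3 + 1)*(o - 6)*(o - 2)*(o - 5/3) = o^4/3 - 20*o^3/9 - 11*o^2/9 + 56*o/3 - 20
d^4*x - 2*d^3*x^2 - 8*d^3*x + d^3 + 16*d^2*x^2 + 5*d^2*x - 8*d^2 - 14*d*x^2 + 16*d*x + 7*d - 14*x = (d - 7)*(d - 1)*(d - 2*x)*(d*x + 1)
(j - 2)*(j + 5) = j^2 + 3*j - 10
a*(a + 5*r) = a^2 + 5*a*r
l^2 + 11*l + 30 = (l + 5)*(l + 6)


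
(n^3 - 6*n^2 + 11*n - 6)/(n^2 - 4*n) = (n^3 - 6*n^2 + 11*n - 6)/(n*(n - 4))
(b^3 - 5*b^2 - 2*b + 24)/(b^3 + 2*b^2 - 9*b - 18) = (b - 4)/(b + 3)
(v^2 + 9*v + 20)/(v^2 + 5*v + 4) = (v + 5)/(v + 1)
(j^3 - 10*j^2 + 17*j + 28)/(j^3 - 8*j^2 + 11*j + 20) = (j - 7)/(j - 5)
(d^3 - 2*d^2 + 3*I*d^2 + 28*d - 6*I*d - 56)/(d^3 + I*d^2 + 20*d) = (d^2 + d*(-2 + 7*I) - 14*I)/(d*(d + 5*I))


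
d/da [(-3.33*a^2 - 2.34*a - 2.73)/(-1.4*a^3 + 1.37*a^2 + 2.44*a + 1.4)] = (-4.662*a^4 - 6.552*a^3 - 16.3854*a^2 - 1.8438*a + 3.3852)/(1.96*a^6 - 3.836*a^5 - 4.9551*a^4 + 2.7656*a^3 + 9.7896*a^2 + 6.832*a + 1.96)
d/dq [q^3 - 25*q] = 3*q^2 - 25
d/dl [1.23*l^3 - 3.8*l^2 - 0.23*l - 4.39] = 3.69*l^2 - 7.6*l - 0.23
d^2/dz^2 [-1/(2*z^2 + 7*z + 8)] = 2*(4*z^2 + 14*z - (4*z + 7)^2 + 16)/(2*z^2 + 7*z + 8)^3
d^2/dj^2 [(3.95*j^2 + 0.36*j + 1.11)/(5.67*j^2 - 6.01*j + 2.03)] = (-1.13686837721616e-13*j^4 + 292.353138*j^3 - 58.677696*j^2 - 251.812638*j + 95.973526)/(182.284263*j^6 - 579.644667*j^5 + 810.189702*j^4 - 632.136007*j^3 + 290.067918*j^2 - 74.299827*j + 8.365427)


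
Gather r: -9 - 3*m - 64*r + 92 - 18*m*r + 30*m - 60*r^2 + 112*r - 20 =27*m - 60*r^2 + r*(48 - 18*m) + 63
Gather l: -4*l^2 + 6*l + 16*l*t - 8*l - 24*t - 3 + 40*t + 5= -4*l^2 + l*(16*t - 2) + 16*t + 2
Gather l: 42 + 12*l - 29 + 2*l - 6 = 14*l + 7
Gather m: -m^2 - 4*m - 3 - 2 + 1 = -m^2 - 4*m - 4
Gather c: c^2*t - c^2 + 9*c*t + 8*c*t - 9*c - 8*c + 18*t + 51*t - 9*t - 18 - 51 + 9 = c^2*(t - 1) + c*(17*t - 17) + 60*t - 60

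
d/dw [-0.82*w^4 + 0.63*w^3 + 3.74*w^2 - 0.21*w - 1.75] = -3.28*w^3 + 1.89*w^2 + 7.48*w - 0.21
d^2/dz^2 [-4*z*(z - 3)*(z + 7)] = -24*z - 32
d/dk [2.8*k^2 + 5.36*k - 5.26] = 5.6*k + 5.36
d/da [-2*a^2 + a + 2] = 1 - 4*a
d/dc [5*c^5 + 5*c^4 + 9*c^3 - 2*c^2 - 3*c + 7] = 25*c^4 + 20*c^3 + 27*c^2 - 4*c - 3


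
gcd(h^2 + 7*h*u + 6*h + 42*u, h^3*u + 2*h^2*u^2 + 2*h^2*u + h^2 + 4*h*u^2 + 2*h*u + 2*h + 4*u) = 1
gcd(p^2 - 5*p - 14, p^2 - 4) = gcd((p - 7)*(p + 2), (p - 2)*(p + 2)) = p + 2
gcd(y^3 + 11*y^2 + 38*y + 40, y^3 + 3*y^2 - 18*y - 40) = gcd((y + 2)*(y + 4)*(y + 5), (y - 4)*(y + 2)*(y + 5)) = y^2 + 7*y + 10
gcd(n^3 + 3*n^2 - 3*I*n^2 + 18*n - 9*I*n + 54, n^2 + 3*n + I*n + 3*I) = n + 3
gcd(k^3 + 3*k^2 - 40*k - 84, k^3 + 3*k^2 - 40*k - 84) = k^3 + 3*k^2 - 40*k - 84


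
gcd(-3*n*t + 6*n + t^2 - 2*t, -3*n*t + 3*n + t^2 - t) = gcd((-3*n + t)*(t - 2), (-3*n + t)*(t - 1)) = -3*n + t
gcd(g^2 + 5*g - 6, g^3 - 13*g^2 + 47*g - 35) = g - 1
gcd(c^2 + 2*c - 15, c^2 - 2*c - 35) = c + 5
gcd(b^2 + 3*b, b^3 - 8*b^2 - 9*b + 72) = b + 3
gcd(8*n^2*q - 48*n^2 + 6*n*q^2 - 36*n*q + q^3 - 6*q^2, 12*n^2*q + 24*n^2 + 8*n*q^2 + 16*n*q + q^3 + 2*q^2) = 2*n + q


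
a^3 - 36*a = a*(a - 6)*(a + 6)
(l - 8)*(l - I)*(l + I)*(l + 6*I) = l^4 - 8*l^3 + 6*I*l^3 + l^2 - 48*I*l^2 - 8*l + 6*I*l - 48*I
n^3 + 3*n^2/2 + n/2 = n*(n + 1/2)*(n + 1)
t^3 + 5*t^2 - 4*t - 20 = (t - 2)*(t + 2)*(t + 5)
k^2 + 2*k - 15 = (k - 3)*(k + 5)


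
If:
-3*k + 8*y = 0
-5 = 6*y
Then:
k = -20/9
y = -5/6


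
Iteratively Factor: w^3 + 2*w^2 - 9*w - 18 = (w + 3)*(w^2 - w - 6) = (w - 3)*(w + 3)*(w + 2)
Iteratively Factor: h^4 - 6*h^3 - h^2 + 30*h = (h + 2)*(h^3 - 8*h^2 + 15*h) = (h - 3)*(h + 2)*(h^2 - 5*h) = (h - 5)*(h - 3)*(h + 2)*(h)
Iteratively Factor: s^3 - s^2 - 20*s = (s + 4)*(s^2 - 5*s) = (s - 5)*(s + 4)*(s)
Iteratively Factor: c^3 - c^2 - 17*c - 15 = (c + 3)*(c^2 - 4*c - 5) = (c + 1)*(c + 3)*(c - 5)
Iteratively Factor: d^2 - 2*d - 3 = (d + 1)*(d - 3)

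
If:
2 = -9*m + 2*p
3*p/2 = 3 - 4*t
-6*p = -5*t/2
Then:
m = -6/37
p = 10/37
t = 24/37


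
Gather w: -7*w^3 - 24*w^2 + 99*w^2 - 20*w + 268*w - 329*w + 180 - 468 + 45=-7*w^3 + 75*w^2 - 81*w - 243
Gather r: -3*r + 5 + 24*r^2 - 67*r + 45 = 24*r^2 - 70*r + 50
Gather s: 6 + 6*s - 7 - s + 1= 5*s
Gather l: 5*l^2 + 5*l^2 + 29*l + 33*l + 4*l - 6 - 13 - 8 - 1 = 10*l^2 + 66*l - 28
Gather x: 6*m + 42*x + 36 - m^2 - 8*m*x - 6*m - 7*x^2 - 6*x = -m^2 - 7*x^2 + x*(36 - 8*m) + 36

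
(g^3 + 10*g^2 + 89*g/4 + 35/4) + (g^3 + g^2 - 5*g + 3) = 2*g^3 + 11*g^2 + 69*g/4 + 47/4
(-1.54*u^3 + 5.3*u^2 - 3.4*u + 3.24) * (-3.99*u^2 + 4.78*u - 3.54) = 6.1446*u^5 - 28.5082*u^4 + 44.3516*u^3 - 47.9416*u^2 + 27.5232*u - 11.4696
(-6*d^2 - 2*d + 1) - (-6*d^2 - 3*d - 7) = d + 8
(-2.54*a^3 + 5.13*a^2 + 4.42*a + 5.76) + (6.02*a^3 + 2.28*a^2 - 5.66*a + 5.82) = 3.48*a^3 + 7.41*a^2 - 1.24*a + 11.58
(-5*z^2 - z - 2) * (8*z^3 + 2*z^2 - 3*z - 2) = -40*z^5 - 18*z^4 - 3*z^3 + 9*z^2 + 8*z + 4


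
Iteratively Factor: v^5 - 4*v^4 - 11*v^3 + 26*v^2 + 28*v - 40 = (v - 5)*(v^4 + v^3 - 6*v^2 - 4*v + 8) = (v - 5)*(v + 2)*(v^3 - v^2 - 4*v + 4) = (v - 5)*(v + 2)^2*(v^2 - 3*v + 2) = (v - 5)*(v - 2)*(v + 2)^2*(v - 1)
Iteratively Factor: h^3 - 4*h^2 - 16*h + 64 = (h - 4)*(h^2 - 16) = (h - 4)^2*(h + 4)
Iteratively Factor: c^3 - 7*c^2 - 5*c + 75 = (c + 3)*(c^2 - 10*c + 25) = (c - 5)*(c + 3)*(c - 5)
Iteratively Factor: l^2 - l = (l)*(l - 1)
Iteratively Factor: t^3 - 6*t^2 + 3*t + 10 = (t + 1)*(t^2 - 7*t + 10) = (t - 5)*(t + 1)*(t - 2)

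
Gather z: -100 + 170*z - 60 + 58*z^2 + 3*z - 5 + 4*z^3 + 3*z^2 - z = 4*z^3 + 61*z^2 + 172*z - 165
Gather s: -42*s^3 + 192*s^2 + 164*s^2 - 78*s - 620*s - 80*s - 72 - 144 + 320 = -42*s^3 + 356*s^2 - 778*s + 104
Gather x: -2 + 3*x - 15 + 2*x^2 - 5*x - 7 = 2*x^2 - 2*x - 24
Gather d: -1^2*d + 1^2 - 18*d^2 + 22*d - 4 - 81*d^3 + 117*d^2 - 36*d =-81*d^3 + 99*d^2 - 15*d - 3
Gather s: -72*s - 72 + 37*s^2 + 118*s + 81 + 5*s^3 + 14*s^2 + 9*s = 5*s^3 + 51*s^2 + 55*s + 9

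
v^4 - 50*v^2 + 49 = (v - 7)*(v - 1)*(v + 1)*(v + 7)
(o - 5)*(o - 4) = o^2 - 9*o + 20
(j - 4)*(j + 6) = j^2 + 2*j - 24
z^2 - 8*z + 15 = (z - 5)*(z - 3)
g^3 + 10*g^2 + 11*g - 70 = (g - 2)*(g + 5)*(g + 7)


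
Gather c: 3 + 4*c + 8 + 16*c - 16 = 20*c - 5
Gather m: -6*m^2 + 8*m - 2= -6*m^2 + 8*m - 2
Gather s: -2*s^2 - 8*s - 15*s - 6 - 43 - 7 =-2*s^2 - 23*s - 56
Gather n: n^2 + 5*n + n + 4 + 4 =n^2 + 6*n + 8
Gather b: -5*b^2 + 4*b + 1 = -5*b^2 + 4*b + 1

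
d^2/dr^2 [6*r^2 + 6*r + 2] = 12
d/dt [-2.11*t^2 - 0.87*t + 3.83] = -4.22*t - 0.87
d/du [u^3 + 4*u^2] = u*(3*u + 8)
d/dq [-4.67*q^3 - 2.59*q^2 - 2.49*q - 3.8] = -14.01*q^2 - 5.18*q - 2.49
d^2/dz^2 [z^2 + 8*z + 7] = 2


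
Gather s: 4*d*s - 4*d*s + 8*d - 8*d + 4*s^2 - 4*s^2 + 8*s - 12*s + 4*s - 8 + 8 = 0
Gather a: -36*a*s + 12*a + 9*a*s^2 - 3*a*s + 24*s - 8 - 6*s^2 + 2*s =a*(9*s^2 - 39*s + 12) - 6*s^2 + 26*s - 8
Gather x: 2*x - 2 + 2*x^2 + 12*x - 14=2*x^2 + 14*x - 16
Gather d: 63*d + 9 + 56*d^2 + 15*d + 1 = 56*d^2 + 78*d + 10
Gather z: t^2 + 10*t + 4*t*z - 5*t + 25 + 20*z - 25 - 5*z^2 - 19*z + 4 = t^2 + 5*t - 5*z^2 + z*(4*t + 1) + 4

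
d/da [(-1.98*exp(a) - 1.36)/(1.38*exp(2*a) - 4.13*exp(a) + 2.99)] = (2.7324*exp(2*a) + 3.7536*exp(a) - 11.537)*exp(a)/(1.9044*exp(4*a) - 11.3988*exp(3*a) + 25.3093*exp(2*a) - 24.6974*exp(a) + 8.9401)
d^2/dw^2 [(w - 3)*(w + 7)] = 2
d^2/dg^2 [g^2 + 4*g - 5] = 2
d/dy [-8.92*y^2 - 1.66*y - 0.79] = -17.84*y - 1.66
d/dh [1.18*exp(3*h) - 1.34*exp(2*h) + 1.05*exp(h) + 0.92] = (3.54*exp(2*h) - 2.68*exp(h) + 1.05)*exp(h)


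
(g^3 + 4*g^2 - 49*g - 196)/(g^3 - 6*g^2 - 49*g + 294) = (g + 4)/(g - 6)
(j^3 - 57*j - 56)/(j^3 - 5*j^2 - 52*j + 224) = (j + 1)/(j - 4)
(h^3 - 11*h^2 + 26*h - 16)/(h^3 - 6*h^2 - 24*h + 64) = (h - 1)/(h + 4)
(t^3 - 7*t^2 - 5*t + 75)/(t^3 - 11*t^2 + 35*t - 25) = (t + 3)/(t - 1)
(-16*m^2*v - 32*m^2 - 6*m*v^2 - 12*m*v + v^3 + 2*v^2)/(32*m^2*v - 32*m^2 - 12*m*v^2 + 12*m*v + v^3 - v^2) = (2*m*v + 4*m + v^2 + 2*v)/(-4*m*v + 4*m + v^2 - v)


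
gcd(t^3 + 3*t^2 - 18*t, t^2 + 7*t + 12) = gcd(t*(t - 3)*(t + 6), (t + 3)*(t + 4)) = 1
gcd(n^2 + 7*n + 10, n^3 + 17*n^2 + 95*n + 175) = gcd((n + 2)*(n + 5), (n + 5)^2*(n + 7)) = n + 5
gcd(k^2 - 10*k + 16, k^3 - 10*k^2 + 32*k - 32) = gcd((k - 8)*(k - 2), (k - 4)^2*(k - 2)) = k - 2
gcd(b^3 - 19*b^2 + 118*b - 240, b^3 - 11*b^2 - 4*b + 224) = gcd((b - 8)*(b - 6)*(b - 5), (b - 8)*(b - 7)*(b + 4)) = b - 8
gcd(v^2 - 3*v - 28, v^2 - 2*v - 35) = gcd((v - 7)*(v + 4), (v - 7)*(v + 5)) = v - 7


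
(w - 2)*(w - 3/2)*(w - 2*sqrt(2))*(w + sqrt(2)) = w^4 - 7*w^3/2 - sqrt(2)*w^3 - w^2 + 7*sqrt(2)*w^2/2 - 3*sqrt(2)*w + 14*w - 12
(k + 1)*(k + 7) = k^2 + 8*k + 7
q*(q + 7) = q^2 + 7*q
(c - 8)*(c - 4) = c^2 - 12*c + 32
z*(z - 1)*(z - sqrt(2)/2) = z^3 - z^2 - sqrt(2)*z^2/2 + sqrt(2)*z/2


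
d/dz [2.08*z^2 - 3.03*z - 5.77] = 4.16*z - 3.03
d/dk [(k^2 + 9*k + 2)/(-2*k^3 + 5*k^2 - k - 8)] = 2*(k^4 + 18*k^3 - 17*k^2 - 18*k - 35)/(4*k^6 - 20*k^5 + 29*k^4 + 22*k^3 - 79*k^2 + 16*k + 64)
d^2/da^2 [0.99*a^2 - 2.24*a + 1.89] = 1.98000000000000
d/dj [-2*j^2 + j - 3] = 1 - 4*j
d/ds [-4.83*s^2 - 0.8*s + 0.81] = -9.66*s - 0.8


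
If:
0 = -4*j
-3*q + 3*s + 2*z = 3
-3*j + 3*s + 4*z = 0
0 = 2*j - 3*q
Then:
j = 0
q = 0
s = 2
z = -3/2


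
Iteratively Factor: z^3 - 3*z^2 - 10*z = (z - 5)*(z^2 + 2*z) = (z - 5)*(z + 2)*(z)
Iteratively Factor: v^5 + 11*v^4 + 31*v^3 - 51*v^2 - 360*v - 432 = (v + 3)*(v^4 + 8*v^3 + 7*v^2 - 72*v - 144) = (v + 3)*(v + 4)*(v^3 + 4*v^2 - 9*v - 36) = (v + 3)^2*(v + 4)*(v^2 + v - 12) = (v - 3)*(v + 3)^2*(v + 4)*(v + 4)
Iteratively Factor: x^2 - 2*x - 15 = (x - 5)*(x + 3)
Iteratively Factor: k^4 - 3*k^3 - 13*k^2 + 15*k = (k - 1)*(k^3 - 2*k^2 - 15*k) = k*(k - 1)*(k^2 - 2*k - 15) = k*(k - 5)*(k - 1)*(k + 3)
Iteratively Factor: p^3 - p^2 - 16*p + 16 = (p + 4)*(p^2 - 5*p + 4) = (p - 4)*(p + 4)*(p - 1)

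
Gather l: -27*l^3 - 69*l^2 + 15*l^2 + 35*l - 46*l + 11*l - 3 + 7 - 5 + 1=-27*l^3 - 54*l^2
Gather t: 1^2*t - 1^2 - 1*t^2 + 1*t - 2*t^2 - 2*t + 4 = 3 - 3*t^2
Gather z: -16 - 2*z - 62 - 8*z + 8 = -10*z - 70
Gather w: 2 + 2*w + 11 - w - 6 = w + 7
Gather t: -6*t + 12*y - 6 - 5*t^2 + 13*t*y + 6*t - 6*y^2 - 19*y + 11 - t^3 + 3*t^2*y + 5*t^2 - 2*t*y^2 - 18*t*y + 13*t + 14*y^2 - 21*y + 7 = -t^3 + 3*t^2*y + t*(-2*y^2 - 5*y + 13) + 8*y^2 - 28*y + 12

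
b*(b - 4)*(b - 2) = b^3 - 6*b^2 + 8*b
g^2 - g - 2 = (g - 2)*(g + 1)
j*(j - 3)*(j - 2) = j^3 - 5*j^2 + 6*j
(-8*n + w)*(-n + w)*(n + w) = 8*n^3 - n^2*w - 8*n*w^2 + w^3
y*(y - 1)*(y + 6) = y^3 + 5*y^2 - 6*y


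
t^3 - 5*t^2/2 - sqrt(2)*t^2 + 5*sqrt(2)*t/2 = t*(t - 5/2)*(t - sqrt(2))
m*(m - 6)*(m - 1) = m^3 - 7*m^2 + 6*m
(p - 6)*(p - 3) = p^2 - 9*p + 18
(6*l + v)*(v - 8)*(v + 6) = 6*l*v^2 - 12*l*v - 288*l + v^3 - 2*v^2 - 48*v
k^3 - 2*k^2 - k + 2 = (k - 2)*(k - 1)*(k + 1)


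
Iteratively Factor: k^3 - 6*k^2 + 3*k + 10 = (k + 1)*(k^2 - 7*k + 10) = (k - 2)*(k + 1)*(k - 5)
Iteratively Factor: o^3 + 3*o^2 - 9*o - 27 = (o - 3)*(o^2 + 6*o + 9) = (o - 3)*(o + 3)*(o + 3)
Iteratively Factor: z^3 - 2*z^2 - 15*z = (z + 3)*(z^2 - 5*z) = (z - 5)*(z + 3)*(z)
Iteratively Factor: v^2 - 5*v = (v)*(v - 5)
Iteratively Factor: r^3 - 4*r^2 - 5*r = (r)*(r^2 - 4*r - 5) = r*(r - 5)*(r + 1)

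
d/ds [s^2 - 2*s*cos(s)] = 2*s*sin(s) + 2*s - 2*cos(s)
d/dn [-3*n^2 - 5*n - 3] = -6*n - 5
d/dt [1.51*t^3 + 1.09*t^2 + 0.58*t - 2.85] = 4.53*t^2 + 2.18*t + 0.58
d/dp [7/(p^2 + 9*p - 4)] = 7*(-2*p - 9)/(p^2 + 9*p - 4)^2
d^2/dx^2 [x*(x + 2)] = 2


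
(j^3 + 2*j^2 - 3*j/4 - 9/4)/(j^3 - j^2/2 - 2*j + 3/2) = (j + 3/2)/(j - 1)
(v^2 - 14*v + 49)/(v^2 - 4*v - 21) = (v - 7)/(v + 3)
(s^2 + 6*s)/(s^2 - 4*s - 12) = s*(s + 6)/(s^2 - 4*s - 12)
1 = 1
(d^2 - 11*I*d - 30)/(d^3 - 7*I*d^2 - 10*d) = (d - 6*I)/(d*(d - 2*I))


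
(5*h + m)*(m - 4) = 5*h*m - 20*h + m^2 - 4*m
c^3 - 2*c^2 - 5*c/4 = c*(c - 5/2)*(c + 1/2)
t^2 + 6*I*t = t*(t + 6*I)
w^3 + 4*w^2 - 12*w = w*(w - 2)*(w + 6)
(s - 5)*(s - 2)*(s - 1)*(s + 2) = s^4 - 6*s^3 + s^2 + 24*s - 20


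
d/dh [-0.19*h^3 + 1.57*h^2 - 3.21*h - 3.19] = -0.57*h^2 + 3.14*h - 3.21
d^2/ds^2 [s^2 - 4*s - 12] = 2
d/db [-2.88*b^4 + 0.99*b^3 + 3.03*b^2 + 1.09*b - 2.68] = -11.52*b^3 + 2.97*b^2 + 6.06*b + 1.09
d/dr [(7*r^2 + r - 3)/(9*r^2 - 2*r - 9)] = (-23*r^2 - 72*r - 15)/(81*r^4 - 36*r^3 - 158*r^2 + 36*r + 81)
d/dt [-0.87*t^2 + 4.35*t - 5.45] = 4.35 - 1.74*t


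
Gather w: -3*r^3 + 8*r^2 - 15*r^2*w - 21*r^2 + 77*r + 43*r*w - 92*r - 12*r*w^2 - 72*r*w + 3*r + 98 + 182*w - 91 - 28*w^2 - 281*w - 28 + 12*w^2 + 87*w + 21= -3*r^3 - 13*r^2 - 12*r + w^2*(-12*r - 16) + w*(-15*r^2 - 29*r - 12)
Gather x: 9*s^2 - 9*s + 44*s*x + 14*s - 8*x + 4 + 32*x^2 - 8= 9*s^2 + 5*s + 32*x^2 + x*(44*s - 8) - 4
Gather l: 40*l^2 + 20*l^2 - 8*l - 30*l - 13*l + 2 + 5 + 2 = 60*l^2 - 51*l + 9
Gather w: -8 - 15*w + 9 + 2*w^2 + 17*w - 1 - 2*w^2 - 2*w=0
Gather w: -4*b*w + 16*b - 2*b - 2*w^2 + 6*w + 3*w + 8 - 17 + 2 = 14*b - 2*w^2 + w*(9 - 4*b) - 7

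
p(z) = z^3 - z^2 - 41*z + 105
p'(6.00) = 55.00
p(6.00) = 39.00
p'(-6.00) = 79.00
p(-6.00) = 99.00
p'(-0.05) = -40.89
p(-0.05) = 107.05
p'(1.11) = -39.52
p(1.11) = 59.63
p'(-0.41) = -39.68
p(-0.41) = 121.57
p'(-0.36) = -39.89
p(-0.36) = 119.58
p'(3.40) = -13.12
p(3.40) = -6.66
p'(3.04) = -19.36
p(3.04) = -0.79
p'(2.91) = -21.42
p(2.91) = 1.86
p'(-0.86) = -37.06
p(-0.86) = 138.88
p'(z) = 3*z^2 - 2*z - 41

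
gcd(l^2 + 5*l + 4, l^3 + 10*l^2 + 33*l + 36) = l + 4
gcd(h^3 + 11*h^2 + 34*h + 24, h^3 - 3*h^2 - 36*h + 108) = h + 6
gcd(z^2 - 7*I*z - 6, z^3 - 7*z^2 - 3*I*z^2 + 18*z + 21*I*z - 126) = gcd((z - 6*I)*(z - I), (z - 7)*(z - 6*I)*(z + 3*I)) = z - 6*I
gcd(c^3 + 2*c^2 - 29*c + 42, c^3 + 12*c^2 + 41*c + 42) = c + 7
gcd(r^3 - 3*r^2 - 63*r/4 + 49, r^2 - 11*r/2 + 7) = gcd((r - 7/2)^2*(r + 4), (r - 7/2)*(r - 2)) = r - 7/2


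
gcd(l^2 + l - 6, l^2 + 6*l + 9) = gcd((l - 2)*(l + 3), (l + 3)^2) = l + 3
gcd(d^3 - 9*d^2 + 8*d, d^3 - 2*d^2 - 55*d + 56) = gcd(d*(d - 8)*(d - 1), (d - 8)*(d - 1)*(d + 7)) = d^2 - 9*d + 8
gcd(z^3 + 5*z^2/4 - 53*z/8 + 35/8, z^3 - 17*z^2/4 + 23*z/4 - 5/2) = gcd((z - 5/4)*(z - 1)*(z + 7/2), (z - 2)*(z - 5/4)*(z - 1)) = z^2 - 9*z/4 + 5/4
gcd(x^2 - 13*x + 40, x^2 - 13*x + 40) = x^2 - 13*x + 40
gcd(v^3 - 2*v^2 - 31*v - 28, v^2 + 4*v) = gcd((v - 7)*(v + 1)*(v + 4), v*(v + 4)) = v + 4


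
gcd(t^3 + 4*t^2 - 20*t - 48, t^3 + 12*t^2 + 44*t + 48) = t^2 + 8*t + 12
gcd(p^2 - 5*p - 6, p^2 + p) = p + 1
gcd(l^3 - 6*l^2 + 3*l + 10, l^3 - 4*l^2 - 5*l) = l^2 - 4*l - 5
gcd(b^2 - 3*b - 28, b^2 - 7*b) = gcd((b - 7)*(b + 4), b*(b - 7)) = b - 7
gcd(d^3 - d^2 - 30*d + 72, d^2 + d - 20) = d - 4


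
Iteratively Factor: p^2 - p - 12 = (p - 4)*(p + 3)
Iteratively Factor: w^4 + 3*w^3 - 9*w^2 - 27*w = (w + 3)*(w^3 - 9*w) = (w - 3)*(w + 3)*(w^2 + 3*w) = (w - 3)*(w + 3)^2*(w)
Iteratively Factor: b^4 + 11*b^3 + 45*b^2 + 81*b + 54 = (b + 2)*(b^3 + 9*b^2 + 27*b + 27) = (b + 2)*(b + 3)*(b^2 + 6*b + 9) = (b + 2)*(b + 3)^2*(b + 3)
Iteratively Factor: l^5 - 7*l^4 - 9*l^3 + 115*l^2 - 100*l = (l)*(l^4 - 7*l^3 - 9*l^2 + 115*l - 100) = l*(l + 4)*(l^3 - 11*l^2 + 35*l - 25) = l*(l - 1)*(l + 4)*(l^2 - 10*l + 25) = l*(l - 5)*(l - 1)*(l + 4)*(l - 5)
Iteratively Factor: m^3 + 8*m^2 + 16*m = (m + 4)*(m^2 + 4*m) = m*(m + 4)*(m + 4)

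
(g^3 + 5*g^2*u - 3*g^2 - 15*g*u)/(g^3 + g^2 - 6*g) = (g^2 + 5*g*u - 3*g - 15*u)/(g^2 + g - 6)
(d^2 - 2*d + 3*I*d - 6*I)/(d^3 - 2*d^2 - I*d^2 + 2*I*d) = (d + 3*I)/(d*(d - I))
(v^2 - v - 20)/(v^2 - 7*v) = (v^2 - v - 20)/(v*(v - 7))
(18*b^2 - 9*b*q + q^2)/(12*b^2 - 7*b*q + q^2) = (-6*b + q)/(-4*b + q)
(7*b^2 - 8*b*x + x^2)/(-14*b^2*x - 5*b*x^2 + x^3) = (-b + x)/(x*(2*b + x))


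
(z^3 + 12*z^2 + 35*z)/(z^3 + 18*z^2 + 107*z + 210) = z/(z + 6)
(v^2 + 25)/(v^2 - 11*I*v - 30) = (v + 5*I)/(v - 6*I)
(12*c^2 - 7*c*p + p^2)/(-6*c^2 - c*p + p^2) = (-4*c + p)/(2*c + p)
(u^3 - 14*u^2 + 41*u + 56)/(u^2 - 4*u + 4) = (u^3 - 14*u^2 + 41*u + 56)/(u^2 - 4*u + 4)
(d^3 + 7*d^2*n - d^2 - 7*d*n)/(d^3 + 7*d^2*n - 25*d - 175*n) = d*(d - 1)/(d^2 - 25)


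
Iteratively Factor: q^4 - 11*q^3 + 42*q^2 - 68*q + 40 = (q - 2)*(q^3 - 9*q^2 + 24*q - 20) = (q - 2)^2*(q^2 - 7*q + 10) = (q - 2)^3*(q - 5)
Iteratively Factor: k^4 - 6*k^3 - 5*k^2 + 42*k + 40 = (k - 4)*(k^3 - 2*k^2 - 13*k - 10) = (k - 5)*(k - 4)*(k^2 + 3*k + 2) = (k - 5)*(k - 4)*(k + 2)*(k + 1)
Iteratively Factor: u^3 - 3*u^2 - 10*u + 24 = (u - 2)*(u^2 - u - 12) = (u - 2)*(u + 3)*(u - 4)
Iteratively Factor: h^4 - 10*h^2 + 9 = (h + 3)*(h^3 - 3*h^2 - h + 3) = (h - 1)*(h + 3)*(h^2 - 2*h - 3) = (h - 3)*(h - 1)*(h + 3)*(h + 1)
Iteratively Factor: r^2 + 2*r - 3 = (r - 1)*(r + 3)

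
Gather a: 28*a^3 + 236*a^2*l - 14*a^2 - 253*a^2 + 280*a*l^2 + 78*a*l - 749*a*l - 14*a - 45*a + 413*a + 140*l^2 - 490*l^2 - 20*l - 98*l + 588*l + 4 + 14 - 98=28*a^3 + a^2*(236*l - 267) + a*(280*l^2 - 671*l + 354) - 350*l^2 + 470*l - 80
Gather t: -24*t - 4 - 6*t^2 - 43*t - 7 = -6*t^2 - 67*t - 11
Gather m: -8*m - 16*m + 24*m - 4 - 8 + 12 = 0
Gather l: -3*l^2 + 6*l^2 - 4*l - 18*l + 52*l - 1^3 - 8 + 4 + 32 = 3*l^2 + 30*l + 27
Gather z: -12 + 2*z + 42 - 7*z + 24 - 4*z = 54 - 9*z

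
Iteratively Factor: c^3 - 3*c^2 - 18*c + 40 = (c + 4)*(c^2 - 7*c + 10) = (c - 2)*(c + 4)*(c - 5)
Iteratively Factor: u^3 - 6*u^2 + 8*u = (u - 4)*(u^2 - 2*u) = (u - 4)*(u - 2)*(u)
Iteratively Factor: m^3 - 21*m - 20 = (m + 1)*(m^2 - m - 20) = (m + 1)*(m + 4)*(m - 5)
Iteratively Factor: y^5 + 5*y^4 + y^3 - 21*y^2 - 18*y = (y + 3)*(y^4 + 2*y^3 - 5*y^2 - 6*y) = (y - 2)*(y + 3)*(y^3 + 4*y^2 + 3*y) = y*(y - 2)*(y + 3)*(y^2 + 4*y + 3) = y*(y - 2)*(y + 3)^2*(y + 1)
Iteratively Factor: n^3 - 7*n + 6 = (n - 2)*(n^2 + 2*n - 3) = (n - 2)*(n - 1)*(n + 3)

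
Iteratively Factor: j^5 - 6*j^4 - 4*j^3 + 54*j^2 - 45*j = (j + 3)*(j^4 - 9*j^3 + 23*j^2 - 15*j) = j*(j + 3)*(j^3 - 9*j^2 + 23*j - 15) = j*(j - 1)*(j + 3)*(j^2 - 8*j + 15) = j*(j - 3)*(j - 1)*(j + 3)*(j - 5)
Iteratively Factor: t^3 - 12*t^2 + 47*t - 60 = (t - 3)*(t^2 - 9*t + 20) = (t - 5)*(t - 3)*(t - 4)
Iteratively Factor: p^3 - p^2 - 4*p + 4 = (p + 2)*(p^2 - 3*p + 2) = (p - 1)*(p + 2)*(p - 2)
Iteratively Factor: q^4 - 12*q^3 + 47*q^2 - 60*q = (q)*(q^3 - 12*q^2 + 47*q - 60) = q*(q - 5)*(q^2 - 7*q + 12) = q*(q - 5)*(q - 3)*(q - 4)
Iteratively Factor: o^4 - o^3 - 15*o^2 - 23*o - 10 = (o + 1)*(o^3 - 2*o^2 - 13*o - 10) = (o + 1)^2*(o^2 - 3*o - 10) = (o + 1)^2*(o + 2)*(o - 5)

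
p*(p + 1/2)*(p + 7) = p^3 + 15*p^2/2 + 7*p/2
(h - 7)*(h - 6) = h^2 - 13*h + 42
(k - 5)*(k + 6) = k^2 + k - 30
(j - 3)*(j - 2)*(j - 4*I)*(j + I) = j^4 - 5*j^3 - 3*I*j^3 + 10*j^2 + 15*I*j^2 - 20*j - 18*I*j + 24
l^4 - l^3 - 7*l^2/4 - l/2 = l*(l - 2)*(l + 1/2)^2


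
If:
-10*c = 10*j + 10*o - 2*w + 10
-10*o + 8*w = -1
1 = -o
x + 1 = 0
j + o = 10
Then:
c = -451/40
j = 11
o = -1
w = -11/8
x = -1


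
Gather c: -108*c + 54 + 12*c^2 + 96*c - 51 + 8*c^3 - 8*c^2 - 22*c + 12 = 8*c^3 + 4*c^2 - 34*c + 15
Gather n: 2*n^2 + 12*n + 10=2*n^2 + 12*n + 10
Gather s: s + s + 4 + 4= 2*s + 8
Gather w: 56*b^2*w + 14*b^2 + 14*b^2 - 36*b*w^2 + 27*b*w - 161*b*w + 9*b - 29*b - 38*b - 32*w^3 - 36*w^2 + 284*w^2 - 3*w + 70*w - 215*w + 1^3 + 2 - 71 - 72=28*b^2 - 58*b - 32*w^3 + w^2*(248 - 36*b) + w*(56*b^2 - 134*b - 148) - 140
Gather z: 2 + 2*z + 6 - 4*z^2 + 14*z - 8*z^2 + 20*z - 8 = -12*z^2 + 36*z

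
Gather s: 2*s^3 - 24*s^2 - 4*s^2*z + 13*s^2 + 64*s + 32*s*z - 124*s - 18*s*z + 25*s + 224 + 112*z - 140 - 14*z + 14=2*s^3 + s^2*(-4*z - 11) + s*(14*z - 35) + 98*z + 98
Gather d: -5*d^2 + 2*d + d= -5*d^2 + 3*d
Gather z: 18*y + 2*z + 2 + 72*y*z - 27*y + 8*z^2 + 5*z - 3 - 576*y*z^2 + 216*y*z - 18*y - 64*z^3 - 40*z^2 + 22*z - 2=-27*y - 64*z^3 + z^2*(-576*y - 32) + z*(288*y + 29) - 3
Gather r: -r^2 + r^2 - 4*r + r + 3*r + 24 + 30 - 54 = 0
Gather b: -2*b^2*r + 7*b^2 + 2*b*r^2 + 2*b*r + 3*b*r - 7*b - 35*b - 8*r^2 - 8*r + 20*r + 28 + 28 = b^2*(7 - 2*r) + b*(2*r^2 + 5*r - 42) - 8*r^2 + 12*r + 56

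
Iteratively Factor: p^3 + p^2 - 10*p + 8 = (p + 4)*(p^2 - 3*p + 2) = (p - 1)*(p + 4)*(p - 2)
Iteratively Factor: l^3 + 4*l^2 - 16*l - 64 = (l + 4)*(l^2 - 16) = (l - 4)*(l + 4)*(l + 4)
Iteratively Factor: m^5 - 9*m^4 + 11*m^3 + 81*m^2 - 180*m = (m)*(m^4 - 9*m^3 + 11*m^2 + 81*m - 180) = m*(m + 3)*(m^3 - 12*m^2 + 47*m - 60) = m*(m - 5)*(m + 3)*(m^2 - 7*m + 12) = m*(m - 5)*(m - 3)*(m + 3)*(m - 4)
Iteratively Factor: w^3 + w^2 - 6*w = (w + 3)*(w^2 - 2*w) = (w - 2)*(w + 3)*(w)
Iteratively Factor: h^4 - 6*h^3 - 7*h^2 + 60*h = (h - 5)*(h^3 - h^2 - 12*h) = h*(h - 5)*(h^2 - h - 12) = h*(h - 5)*(h - 4)*(h + 3)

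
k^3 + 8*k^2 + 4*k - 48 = (k - 2)*(k + 4)*(k + 6)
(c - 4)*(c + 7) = c^2 + 3*c - 28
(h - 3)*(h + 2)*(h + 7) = h^3 + 6*h^2 - 13*h - 42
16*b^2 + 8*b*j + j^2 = (4*b + j)^2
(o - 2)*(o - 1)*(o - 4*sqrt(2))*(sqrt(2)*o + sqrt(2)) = sqrt(2)*o^4 - 8*o^3 - 2*sqrt(2)*o^3 - sqrt(2)*o^2 + 16*o^2 + 2*sqrt(2)*o + 8*o - 16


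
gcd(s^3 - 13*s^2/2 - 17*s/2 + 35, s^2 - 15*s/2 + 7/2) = s - 7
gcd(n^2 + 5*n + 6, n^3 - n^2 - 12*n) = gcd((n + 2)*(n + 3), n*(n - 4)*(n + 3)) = n + 3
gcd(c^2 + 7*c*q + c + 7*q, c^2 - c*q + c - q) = c + 1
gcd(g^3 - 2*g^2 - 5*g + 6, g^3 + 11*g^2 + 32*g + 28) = g + 2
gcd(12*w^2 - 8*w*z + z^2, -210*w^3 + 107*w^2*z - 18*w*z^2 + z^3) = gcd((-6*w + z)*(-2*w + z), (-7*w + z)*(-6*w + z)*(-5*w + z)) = -6*w + z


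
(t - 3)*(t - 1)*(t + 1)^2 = t^4 - 2*t^3 - 4*t^2 + 2*t + 3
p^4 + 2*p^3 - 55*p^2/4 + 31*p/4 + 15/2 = (p - 2)*(p - 3/2)*(p + 1/2)*(p + 5)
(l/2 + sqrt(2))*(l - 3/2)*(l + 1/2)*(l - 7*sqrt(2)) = l^4/2 - 5*sqrt(2)*l^3/2 - l^3/2 - 115*l^2/8 + 5*sqrt(2)*l^2/2 + 15*sqrt(2)*l/8 + 14*l + 21/2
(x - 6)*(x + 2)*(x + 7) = x^3 + 3*x^2 - 40*x - 84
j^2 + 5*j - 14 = (j - 2)*(j + 7)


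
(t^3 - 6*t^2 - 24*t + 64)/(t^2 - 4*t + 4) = (t^2 - 4*t - 32)/(t - 2)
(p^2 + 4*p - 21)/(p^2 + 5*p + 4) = (p^2 + 4*p - 21)/(p^2 + 5*p + 4)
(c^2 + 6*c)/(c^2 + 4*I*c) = (c + 6)/(c + 4*I)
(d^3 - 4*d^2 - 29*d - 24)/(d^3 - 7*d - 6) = (d^2 - 5*d - 24)/(d^2 - d - 6)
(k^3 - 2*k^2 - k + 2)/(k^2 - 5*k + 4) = (k^2 - k - 2)/(k - 4)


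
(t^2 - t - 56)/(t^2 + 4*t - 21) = (t - 8)/(t - 3)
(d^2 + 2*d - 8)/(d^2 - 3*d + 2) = (d + 4)/(d - 1)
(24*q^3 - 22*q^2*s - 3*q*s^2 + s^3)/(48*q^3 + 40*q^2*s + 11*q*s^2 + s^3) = (6*q^2 - 7*q*s + s^2)/(12*q^2 + 7*q*s + s^2)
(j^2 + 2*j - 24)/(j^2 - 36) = (j - 4)/(j - 6)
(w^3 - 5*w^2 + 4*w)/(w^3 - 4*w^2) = (w - 1)/w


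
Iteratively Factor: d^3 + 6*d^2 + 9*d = (d)*(d^2 + 6*d + 9) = d*(d + 3)*(d + 3)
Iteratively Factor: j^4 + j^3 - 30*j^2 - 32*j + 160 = (j + 4)*(j^3 - 3*j^2 - 18*j + 40) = (j - 2)*(j + 4)*(j^2 - j - 20) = (j - 2)*(j + 4)^2*(j - 5)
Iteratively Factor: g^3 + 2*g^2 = (g)*(g^2 + 2*g) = g^2*(g + 2)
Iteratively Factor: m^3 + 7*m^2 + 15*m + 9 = (m + 3)*(m^2 + 4*m + 3) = (m + 3)^2*(m + 1)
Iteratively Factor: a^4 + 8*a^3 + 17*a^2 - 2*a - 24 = (a + 4)*(a^3 + 4*a^2 + a - 6) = (a + 3)*(a + 4)*(a^2 + a - 2) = (a + 2)*(a + 3)*(a + 4)*(a - 1)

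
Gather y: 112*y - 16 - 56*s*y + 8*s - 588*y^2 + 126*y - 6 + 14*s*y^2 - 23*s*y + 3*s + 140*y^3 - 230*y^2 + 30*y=11*s + 140*y^3 + y^2*(14*s - 818) + y*(268 - 79*s) - 22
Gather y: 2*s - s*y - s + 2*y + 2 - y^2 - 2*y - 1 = -s*y + s - y^2 + 1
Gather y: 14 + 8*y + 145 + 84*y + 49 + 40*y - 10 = 132*y + 198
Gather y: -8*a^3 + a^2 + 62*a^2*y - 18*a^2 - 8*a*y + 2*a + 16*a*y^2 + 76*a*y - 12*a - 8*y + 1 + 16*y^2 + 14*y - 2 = -8*a^3 - 17*a^2 - 10*a + y^2*(16*a + 16) + y*(62*a^2 + 68*a + 6) - 1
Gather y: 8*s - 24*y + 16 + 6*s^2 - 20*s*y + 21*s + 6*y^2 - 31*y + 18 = 6*s^2 + 29*s + 6*y^2 + y*(-20*s - 55) + 34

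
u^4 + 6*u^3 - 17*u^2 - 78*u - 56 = (u - 4)*(u + 1)*(u + 2)*(u + 7)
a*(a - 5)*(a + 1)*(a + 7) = a^4 + 3*a^3 - 33*a^2 - 35*a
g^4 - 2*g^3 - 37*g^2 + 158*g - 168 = (g - 4)*(g - 3)*(g - 2)*(g + 7)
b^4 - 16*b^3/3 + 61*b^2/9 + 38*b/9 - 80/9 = (b - 8/3)*(b - 2)*(b - 5/3)*(b + 1)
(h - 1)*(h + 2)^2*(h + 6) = h^4 + 9*h^3 + 18*h^2 - 4*h - 24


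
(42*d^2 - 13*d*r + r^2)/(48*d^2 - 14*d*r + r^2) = (-7*d + r)/(-8*d + r)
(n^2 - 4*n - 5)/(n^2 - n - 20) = (n + 1)/(n + 4)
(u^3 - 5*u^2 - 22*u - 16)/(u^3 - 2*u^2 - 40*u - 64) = (u + 1)/(u + 4)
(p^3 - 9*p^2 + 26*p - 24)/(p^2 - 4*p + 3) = (p^2 - 6*p + 8)/(p - 1)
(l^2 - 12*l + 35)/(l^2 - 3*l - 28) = (l - 5)/(l + 4)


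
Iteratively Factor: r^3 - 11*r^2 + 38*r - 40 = (r - 4)*(r^2 - 7*r + 10) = (r - 5)*(r - 4)*(r - 2)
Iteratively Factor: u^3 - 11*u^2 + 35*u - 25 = (u - 5)*(u^2 - 6*u + 5) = (u - 5)*(u - 1)*(u - 5)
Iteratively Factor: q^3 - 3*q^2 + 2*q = (q - 1)*(q^2 - 2*q) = q*(q - 1)*(q - 2)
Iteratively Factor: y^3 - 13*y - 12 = (y - 4)*(y^2 + 4*y + 3) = (y - 4)*(y + 1)*(y + 3)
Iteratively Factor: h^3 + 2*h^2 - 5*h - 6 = (h - 2)*(h^2 + 4*h + 3) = (h - 2)*(h + 1)*(h + 3)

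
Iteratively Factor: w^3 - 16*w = (w)*(w^2 - 16) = w*(w + 4)*(w - 4)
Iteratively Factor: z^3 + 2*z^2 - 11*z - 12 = (z + 4)*(z^2 - 2*z - 3) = (z + 1)*(z + 4)*(z - 3)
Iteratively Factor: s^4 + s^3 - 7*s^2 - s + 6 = (s - 1)*(s^3 + 2*s^2 - 5*s - 6) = (s - 1)*(s + 3)*(s^2 - s - 2) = (s - 1)*(s + 1)*(s + 3)*(s - 2)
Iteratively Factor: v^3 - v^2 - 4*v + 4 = (v - 1)*(v^2 - 4) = (v - 1)*(v + 2)*(v - 2)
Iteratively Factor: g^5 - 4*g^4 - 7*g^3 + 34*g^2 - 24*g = (g - 2)*(g^4 - 2*g^3 - 11*g^2 + 12*g) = (g - 2)*(g + 3)*(g^3 - 5*g^2 + 4*g) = g*(g - 2)*(g + 3)*(g^2 - 5*g + 4) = g*(g - 2)*(g - 1)*(g + 3)*(g - 4)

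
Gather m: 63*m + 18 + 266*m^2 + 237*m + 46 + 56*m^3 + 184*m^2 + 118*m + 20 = 56*m^3 + 450*m^2 + 418*m + 84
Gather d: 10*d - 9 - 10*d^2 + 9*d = -10*d^2 + 19*d - 9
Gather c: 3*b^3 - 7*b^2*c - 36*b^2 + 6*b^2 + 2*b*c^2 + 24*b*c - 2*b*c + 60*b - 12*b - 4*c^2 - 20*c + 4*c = 3*b^3 - 30*b^2 + 48*b + c^2*(2*b - 4) + c*(-7*b^2 + 22*b - 16)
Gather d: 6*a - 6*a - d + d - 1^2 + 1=0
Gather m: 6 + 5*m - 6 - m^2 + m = -m^2 + 6*m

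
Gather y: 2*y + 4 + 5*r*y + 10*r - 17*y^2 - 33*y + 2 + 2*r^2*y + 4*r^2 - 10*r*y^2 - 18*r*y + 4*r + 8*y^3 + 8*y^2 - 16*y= 4*r^2 + 14*r + 8*y^3 + y^2*(-10*r - 9) + y*(2*r^2 - 13*r - 47) + 6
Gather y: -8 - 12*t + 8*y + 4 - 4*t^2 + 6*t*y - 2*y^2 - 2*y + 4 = -4*t^2 - 12*t - 2*y^2 + y*(6*t + 6)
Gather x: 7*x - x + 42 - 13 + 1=6*x + 30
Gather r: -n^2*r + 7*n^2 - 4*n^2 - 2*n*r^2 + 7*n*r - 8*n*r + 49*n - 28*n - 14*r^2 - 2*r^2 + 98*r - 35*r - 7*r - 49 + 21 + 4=3*n^2 + 21*n + r^2*(-2*n - 16) + r*(-n^2 - n + 56) - 24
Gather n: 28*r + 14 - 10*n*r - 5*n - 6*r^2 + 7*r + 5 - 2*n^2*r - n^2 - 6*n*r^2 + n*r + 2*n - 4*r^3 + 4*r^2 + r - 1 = n^2*(-2*r - 1) + n*(-6*r^2 - 9*r - 3) - 4*r^3 - 2*r^2 + 36*r + 18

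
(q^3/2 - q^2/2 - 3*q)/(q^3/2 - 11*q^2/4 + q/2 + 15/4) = 2*q*(q^2 - q - 6)/(2*q^3 - 11*q^2 + 2*q + 15)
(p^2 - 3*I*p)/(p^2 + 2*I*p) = (p - 3*I)/(p + 2*I)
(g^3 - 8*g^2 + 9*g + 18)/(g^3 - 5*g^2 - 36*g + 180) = (g^2 - 2*g - 3)/(g^2 + g - 30)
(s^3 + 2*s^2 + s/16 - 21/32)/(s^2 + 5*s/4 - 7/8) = s + 3/4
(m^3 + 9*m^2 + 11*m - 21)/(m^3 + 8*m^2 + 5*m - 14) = (m + 3)/(m + 2)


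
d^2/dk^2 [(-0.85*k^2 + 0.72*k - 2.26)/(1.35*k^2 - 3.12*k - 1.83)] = (-4.536*k^3 - 37.31265*k^2 + 67.78728*k - 69.081102)/(2.460375*k^6 - 17.0586*k^5 + 29.418795*k^4 + 15.876432*k^3 - 39.878811*k^2 - 31.345704*k - 6.128487)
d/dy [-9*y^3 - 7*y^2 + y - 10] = -27*y^2 - 14*y + 1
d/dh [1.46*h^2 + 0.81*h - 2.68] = 2.92*h + 0.81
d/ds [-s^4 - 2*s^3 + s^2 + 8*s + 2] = -4*s^3 - 6*s^2 + 2*s + 8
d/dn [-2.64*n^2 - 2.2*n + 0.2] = -5.28*n - 2.2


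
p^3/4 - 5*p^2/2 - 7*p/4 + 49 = (p/4 + 1)*(p - 7)^2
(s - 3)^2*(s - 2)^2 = s^4 - 10*s^3 + 37*s^2 - 60*s + 36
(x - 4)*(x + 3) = x^2 - x - 12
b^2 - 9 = (b - 3)*(b + 3)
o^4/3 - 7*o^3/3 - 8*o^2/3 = o^2*(o/3 + 1/3)*(o - 8)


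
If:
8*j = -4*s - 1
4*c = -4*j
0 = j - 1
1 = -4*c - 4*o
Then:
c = -1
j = 1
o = 3/4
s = -9/4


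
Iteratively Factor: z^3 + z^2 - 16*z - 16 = (z + 4)*(z^2 - 3*z - 4) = (z + 1)*(z + 4)*(z - 4)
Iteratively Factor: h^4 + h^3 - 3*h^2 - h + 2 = (h - 1)*(h^3 + 2*h^2 - h - 2) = (h - 1)*(h + 1)*(h^2 + h - 2) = (h - 1)*(h + 1)*(h + 2)*(h - 1)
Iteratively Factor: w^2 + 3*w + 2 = (w + 2)*(w + 1)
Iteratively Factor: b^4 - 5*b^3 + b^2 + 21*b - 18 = (b + 2)*(b^3 - 7*b^2 + 15*b - 9) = (b - 3)*(b + 2)*(b^2 - 4*b + 3) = (b - 3)*(b - 1)*(b + 2)*(b - 3)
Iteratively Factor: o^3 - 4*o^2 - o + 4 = (o - 1)*(o^2 - 3*o - 4) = (o - 4)*(o - 1)*(o + 1)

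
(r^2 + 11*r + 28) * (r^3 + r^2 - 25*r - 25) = r^5 + 12*r^4 + 14*r^3 - 272*r^2 - 975*r - 700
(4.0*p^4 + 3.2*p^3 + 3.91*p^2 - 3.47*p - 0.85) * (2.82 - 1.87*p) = -7.48*p^5 + 5.296*p^4 + 1.7123*p^3 + 17.5151*p^2 - 8.1959*p - 2.397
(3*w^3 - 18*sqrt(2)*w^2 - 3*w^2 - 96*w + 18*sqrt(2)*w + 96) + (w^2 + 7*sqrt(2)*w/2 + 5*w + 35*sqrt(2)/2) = 3*w^3 - 18*sqrt(2)*w^2 - 2*w^2 - 91*w + 43*sqrt(2)*w/2 + 35*sqrt(2)/2 + 96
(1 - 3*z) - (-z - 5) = 6 - 2*z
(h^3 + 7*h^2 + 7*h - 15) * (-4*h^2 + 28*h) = -4*h^5 + 168*h^3 + 256*h^2 - 420*h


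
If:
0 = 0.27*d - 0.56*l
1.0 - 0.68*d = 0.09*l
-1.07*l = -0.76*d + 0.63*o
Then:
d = 1.38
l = 0.67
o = 0.54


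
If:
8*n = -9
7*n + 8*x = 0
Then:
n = -9/8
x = 63/64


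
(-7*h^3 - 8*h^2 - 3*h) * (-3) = 21*h^3 + 24*h^2 + 9*h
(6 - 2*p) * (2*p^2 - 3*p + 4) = -4*p^3 + 18*p^2 - 26*p + 24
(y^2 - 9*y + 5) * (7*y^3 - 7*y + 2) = 7*y^5 - 63*y^4 + 28*y^3 + 65*y^2 - 53*y + 10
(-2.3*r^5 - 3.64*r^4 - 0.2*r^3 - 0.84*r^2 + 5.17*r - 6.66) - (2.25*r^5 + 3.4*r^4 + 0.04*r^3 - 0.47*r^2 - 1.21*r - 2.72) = -4.55*r^5 - 7.04*r^4 - 0.24*r^3 - 0.37*r^2 + 6.38*r - 3.94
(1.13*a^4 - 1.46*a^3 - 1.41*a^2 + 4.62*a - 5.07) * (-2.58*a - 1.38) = -2.9154*a^5 + 2.2074*a^4 + 5.6526*a^3 - 9.9738*a^2 + 6.705*a + 6.9966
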